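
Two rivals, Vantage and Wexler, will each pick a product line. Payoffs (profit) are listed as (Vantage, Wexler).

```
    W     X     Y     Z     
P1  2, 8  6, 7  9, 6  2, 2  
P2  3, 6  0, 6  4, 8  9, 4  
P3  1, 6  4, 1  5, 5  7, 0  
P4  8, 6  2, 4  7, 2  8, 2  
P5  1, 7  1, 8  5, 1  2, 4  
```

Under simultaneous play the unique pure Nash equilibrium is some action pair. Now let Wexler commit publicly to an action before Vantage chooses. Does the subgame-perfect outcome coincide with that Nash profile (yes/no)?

no

Solve by backward induction (Wexler leads).
- W: BR = P4, leader payoff 6.
- X: BR = P1, leader payoff 7.
- Y: BR = P1, leader payoff 6.
- Z: BR = P2, leader payoff 4.
Maximizing over 6, 7, 6, 4, Wexler chooses X. Subgame-perfect outcome: (P1, X) with payoffs (6, 7).
Under simultaneous play:
Vantage's best replies: W→P4; X→P1; Y→P1; Z→P2.
Wexler's best replies: P1→W; P2→Y; P3→W; P4→W; P5→X.
Only (P4, W) has each player best-responding; Nash payoffs (8, 6).
Sequential outcome (P1, X) differs from the Nash profile (P4, W).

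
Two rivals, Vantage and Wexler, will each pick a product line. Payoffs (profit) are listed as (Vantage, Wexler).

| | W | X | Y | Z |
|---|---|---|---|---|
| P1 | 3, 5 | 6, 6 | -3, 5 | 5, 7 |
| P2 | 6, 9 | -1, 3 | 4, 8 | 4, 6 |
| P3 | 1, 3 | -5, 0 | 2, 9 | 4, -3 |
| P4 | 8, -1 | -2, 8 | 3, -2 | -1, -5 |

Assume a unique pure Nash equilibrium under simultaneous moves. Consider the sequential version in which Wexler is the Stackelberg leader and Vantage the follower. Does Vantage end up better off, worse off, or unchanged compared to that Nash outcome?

worse off

Work backward from Vantage's decision.
- W → Vantage plays P4 (best of 3, 6, 1, 8); Wexler gets -1.
- X → Vantage plays P1 (best of 6, -1, -5, -2); Wexler gets 6.
- Y → Vantage plays P2 (best of -3, 4, 2, 3); Wexler gets 8.
- Z → Vantage plays P1 (best of 5, 4, 4, -1); Wexler gets 7.
Wexler's induced payoffs are -1, 6, 8, 7, so Wexler commits to Y. Subgame-perfect outcome: (P2, Y) with payoffs (4, 8).
Now find the simultaneous Nash equilibrium.
Vantage's best replies: W→P4; X→P1; Y→P2; Z→P1.
Wexler's best replies: P1→Z; P2→W; P3→Y; P4→X.
The unique mutual best reply is (P1, Z), giving (5, 7).
Vantage earns 4 sequentially versus 5 at the Nash outcome: worse off.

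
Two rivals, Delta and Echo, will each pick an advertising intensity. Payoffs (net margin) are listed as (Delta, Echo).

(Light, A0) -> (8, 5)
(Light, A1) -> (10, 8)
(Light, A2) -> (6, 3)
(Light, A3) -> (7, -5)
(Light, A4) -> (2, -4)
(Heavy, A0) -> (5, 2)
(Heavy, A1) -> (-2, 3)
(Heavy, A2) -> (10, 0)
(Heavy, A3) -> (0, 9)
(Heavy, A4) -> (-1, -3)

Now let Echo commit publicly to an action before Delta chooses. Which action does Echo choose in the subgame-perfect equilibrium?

Delta best-responds to each possible Echo move:
- A0: BR = Light, leader payoff 5.
- A1: BR = Light, leader payoff 8.
- A2: BR = Heavy, leader payoff 0.
- A3: BR = Light, leader payoff -5.
- A4: BR = Light, leader payoff -4.
Echo's induced payoffs are 5, 8, 0, -5, -4, so Echo commits to A1. Subgame-perfect outcome: (Light, A1) with payoffs (10, 8).

A1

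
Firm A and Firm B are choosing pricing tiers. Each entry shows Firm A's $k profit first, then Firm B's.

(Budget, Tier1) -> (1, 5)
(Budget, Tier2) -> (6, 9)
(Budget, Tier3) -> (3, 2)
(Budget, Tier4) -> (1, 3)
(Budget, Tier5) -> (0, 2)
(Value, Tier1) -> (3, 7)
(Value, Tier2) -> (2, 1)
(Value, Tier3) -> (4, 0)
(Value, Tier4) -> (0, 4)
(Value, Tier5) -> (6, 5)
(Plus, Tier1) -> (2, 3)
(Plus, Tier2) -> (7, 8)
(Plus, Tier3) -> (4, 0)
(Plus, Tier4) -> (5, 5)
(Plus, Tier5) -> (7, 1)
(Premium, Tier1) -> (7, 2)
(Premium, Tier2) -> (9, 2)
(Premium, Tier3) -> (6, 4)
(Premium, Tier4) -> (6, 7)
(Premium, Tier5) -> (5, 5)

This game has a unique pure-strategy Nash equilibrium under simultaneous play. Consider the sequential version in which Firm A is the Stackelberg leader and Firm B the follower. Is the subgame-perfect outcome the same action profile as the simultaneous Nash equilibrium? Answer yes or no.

Work backward from Firm B's decision.
- Budget: BR = Tier2, leader payoff 6.
- Value: BR = Tier1, leader payoff 3.
- Plus: BR = Tier2, leader payoff 7.
- Premium: BR = Tier4, leader payoff 6.
Maximizing over 6, 3, 7, 6, Firm A chooses Plus. Subgame-perfect outcome: (Plus, Tier2) with payoffs (7, 8).
Now find the simultaneous Nash equilibrium.
Firm A's best replies: Tier1→Premium; Tier2→Premium; Tier3→Premium; Tier4→Premium; Tier5→Plus.
Firm B's best replies: Budget→Tier2; Value→Tier1; Plus→Tier2; Premium→Tier4.
Only (Premium, Tier4) has each player best-responding; Nash payoffs (6, 7).
Sequential outcome (Plus, Tier2) differs from the Nash profile (Premium, Tier4).

no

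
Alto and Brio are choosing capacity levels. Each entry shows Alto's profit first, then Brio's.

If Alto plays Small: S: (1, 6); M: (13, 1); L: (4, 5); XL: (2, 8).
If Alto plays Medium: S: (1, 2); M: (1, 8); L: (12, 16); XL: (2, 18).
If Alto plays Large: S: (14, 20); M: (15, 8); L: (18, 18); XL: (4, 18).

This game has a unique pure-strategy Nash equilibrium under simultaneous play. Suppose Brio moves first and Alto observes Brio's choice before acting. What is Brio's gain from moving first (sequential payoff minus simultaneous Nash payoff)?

Solve by backward induction (Brio leads).
- S: Alto compares 1, 1, 14 and picks Large; Brio would get 20.
- M: Alto compares 13, 1, 15 and picks Large; Brio would get 8.
- L: Alto compares 4, 12, 18 and picks Large; Brio would get 18.
- XL: Alto compares 2, 2, 4 and picks Large; Brio would get 18.
Among 20, 8, 18, 18, the best is 20 at S. Subgame-perfect outcome: (Large, S) with payoffs (14, 20).
Now find the simultaneous Nash equilibrium.
Alto's best replies: S→Large; M→Large; L→Large; XL→Large.
Brio's best replies: Small→XL; Medium→XL; Large→S.
Only (Large, S) has each player best-responding; Nash payoffs (14, 20).
Brio's commitment gain: 20 − 20 = 0.

0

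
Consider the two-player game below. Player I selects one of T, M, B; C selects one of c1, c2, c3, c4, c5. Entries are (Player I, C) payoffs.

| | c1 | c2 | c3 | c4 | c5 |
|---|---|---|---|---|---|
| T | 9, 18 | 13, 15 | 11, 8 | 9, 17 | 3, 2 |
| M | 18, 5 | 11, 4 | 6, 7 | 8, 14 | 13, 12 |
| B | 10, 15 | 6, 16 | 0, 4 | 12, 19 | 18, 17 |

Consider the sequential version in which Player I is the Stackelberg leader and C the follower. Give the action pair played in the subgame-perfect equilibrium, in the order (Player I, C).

(B, c4)

Work backward from C's decision.
- T: C compares 18, 15, 8, 17, 2 and picks c1; Player I would get 9.
- M: C compares 5, 4, 7, 14, 12 and picks c4; Player I would get 8.
- B: C compares 15, 16, 4, 19, 17 and picks c4; Player I would get 12.
Among 9, 8, 12, the best is 12 at B. Subgame-perfect outcome: (B, c4) with payoffs (12, 19).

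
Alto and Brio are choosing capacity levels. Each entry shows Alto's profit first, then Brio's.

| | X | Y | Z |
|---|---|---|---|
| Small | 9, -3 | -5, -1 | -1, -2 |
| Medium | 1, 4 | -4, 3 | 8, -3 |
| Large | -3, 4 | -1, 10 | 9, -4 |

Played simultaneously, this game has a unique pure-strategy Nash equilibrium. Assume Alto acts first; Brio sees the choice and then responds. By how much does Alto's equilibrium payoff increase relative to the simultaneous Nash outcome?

Brio best-responds to each possible Alto move:
- Small: BR = Y, leader payoff -5.
- Medium: BR = X, leader payoff 1.
- Large: BR = Y, leader payoff -1.
Maximizing over -5, 1, -1, Alto chooses Medium. Subgame-perfect outcome: (Medium, X) with payoffs (1, 4).
Now find the simultaneous Nash equilibrium.
Alto's best replies: X→Small; Y→Large; Z→Large.
Brio's best replies: Small→Y; Medium→X; Large→Y.
Only (Large, Y) has each player best-responding; Nash payoffs (-1, 10).
Alto's commitment gain: 1 − -1 = 2.

2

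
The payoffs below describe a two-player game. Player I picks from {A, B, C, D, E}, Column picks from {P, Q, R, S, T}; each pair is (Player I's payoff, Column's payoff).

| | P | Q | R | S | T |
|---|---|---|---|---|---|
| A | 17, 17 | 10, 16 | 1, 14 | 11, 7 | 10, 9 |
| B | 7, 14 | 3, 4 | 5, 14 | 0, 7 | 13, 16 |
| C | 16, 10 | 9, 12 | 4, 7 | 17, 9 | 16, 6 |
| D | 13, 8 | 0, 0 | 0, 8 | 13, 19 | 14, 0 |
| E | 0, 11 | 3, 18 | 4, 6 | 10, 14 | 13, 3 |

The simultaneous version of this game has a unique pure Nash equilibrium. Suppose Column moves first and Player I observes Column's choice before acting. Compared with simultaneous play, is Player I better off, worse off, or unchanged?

unchanged

Solve by backward induction (Column leads).
- P: Player I compares 17, 7, 16, 13, 0 and picks A; Column would get 17.
- Q: Player I compares 10, 3, 9, 0, 3 and picks A; Column would get 16.
- R: Player I compares 1, 5, 4, 0, 4 and picks B; Column would get 14.
- S: Player I compares 11, 0, 17, 13, 10 and picks C; Column would get 9.
- T: Player I compares 10, 13, 16, 14, 13 and picks C; Column would get 6.
Among 17, 16, 14, 9, 6, the best is 17 at P. Subgame-perfect outcome: (A, P) with payoffs (17, 17).
For the simultaneous game, intersect best replies.
Player I's best replies: P→A; Q→A; R→B; S→C; T→C.
Column's best replies: A→P; B→T; C→Q; D→S; E→Q.
Only (A, P) has each player best-responding; Nash payoffs (17, 17).
Player I earns 17 sequentially versus 17 at the Nash outcome: unchanged.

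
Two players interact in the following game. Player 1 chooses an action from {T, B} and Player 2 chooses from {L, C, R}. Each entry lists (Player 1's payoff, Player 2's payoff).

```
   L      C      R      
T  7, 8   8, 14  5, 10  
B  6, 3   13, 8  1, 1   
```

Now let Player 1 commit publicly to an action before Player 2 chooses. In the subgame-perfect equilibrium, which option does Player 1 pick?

B

Backward induction with Player 1 moving first.
- T: Player 2 compares 8, 14, 10 and picks C; Player 1 would get 8.
- B: Player 2 compares 3, 8, 1 and picks C; Player 1 would get 13.
Player 1's induced payoffs are 8, 13, so Player 1 commits to B. Subgame-perfect outcome: (B, C) with payoffs (13, 8).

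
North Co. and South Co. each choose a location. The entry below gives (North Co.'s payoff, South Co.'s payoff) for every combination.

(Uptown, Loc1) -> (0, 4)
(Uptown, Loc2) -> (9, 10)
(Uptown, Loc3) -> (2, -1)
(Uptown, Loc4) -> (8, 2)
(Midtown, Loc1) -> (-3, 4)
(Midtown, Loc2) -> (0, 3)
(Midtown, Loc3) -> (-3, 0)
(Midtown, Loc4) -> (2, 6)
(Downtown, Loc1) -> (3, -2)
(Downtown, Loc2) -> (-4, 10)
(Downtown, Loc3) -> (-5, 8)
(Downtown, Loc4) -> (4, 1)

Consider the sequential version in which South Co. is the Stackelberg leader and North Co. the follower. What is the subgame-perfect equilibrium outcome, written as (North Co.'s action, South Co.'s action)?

(Uptown, Loc2)

Work backward from North Co.'s decision.
- Loc1: North Co. compares 0, -3, 3 and picks Downtown; South Co. would get -2.
- Loc2: North Co. compares 9, 0, -4 and picks Uptown; South Co. would get 10.
- Loc3: North Co. compares 2, -3, -5 and picks Uptown; South Co. would get -1.
- Loc4: North Co. compares 8, 2, 4 and picks Uptown; South Co. would get 2.
Among -2, 10, -1, 2, the best is 10 at Loc2. Subgame-perfect outcome: (Uptown, Loc2) with payoffs (9, 10).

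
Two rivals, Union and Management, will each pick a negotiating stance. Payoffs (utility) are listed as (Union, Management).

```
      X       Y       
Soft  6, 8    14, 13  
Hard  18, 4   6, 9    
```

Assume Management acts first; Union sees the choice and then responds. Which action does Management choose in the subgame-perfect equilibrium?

Y

Union best-responds to each possible Management move:
- X → Union plays Hard (best of 6, 18); Management gets 4.
- Y → Union plays Soft (best of 14, 6); Management gets 13.
Among 4, 13, the best is 13 at Y. Subgame-perfect outcome: (Soft, Y) with payoffs (14, 13).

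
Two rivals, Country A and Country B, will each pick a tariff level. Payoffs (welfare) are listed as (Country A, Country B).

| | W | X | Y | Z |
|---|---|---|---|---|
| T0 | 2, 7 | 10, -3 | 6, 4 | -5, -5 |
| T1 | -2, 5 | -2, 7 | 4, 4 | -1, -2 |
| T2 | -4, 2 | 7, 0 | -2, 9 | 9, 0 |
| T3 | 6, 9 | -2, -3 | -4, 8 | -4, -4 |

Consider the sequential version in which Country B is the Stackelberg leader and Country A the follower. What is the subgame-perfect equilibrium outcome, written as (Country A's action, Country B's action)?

Solve by backward induction (Country B leads).
- W: Country A compares 2, -2, -4, 6 and picks T3; Country B would get 9.
- X: Country A compares 10, -2, 7, -2 and picks T0; Country B would get -3.
- Y: Country A compares 6, 4, -2, -4 and picks T0; Country B would get 4.
- Z: Country A compares -5, -1, 9, -4 and picks T2; Country B would get 0.
Maximizing over 9, -3, 4, 0, Country B chooses W. Subgame-perfect outcome: (T3, W) with payoffs (6, 9).

(T3, W)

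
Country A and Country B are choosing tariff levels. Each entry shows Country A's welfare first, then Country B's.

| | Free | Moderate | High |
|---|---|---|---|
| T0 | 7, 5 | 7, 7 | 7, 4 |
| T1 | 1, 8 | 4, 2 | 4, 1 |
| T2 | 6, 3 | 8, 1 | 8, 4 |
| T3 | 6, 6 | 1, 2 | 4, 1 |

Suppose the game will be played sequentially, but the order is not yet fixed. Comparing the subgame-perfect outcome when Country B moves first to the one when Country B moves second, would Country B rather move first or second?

first

If Country A leads: Country B's best replies are T0→Moderate, T1→Free, T2→High, T3→Free; Country A's induced payoffs 7, 1, 8, 6; outcome (T2, High), payoffs (8, 4).
If Country B leads: Country A's best replies are Free→T0, Moderate→T2, High→T2; Country B's induced payoffs 5, 1, 4; outcome (T0, Free), payoffs (7, 5).
Country B gets 5 moving first and 4 moving second, so Country B prefers to move first.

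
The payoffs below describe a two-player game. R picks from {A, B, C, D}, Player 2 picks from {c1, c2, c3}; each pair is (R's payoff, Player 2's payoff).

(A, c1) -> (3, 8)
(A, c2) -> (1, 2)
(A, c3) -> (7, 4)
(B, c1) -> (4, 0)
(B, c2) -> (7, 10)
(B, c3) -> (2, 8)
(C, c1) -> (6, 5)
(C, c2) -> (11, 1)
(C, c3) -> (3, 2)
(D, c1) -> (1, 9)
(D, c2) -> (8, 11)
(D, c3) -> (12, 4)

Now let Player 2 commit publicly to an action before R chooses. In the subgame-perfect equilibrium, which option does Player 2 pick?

Solve by backward induction (Player 2 leads).
- c1 → R plays C (best of 3, 4, 6, 1); Player 2 gets 5.
- c2 → R plays C (best of 1, 7, 11, 8); Player 2 gets 1.
- c3 → R plays D (best of 7, 2, 3, 12); Player 2 gets 4.
Among 5, 1, 4, the best is 5 at c1. Subgame-perfect outcome: (C, c1) with payoffs (6, 5).

c1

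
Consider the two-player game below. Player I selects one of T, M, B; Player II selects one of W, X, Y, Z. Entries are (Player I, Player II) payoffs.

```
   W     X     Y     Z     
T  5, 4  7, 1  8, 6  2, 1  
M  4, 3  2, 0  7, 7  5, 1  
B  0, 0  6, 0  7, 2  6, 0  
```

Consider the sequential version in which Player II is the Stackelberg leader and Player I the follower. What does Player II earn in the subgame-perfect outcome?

Solve by backward induction (Player II leads).
- W: BR = T, leader payoff 4.
- X: BR = T, leader payoff 1.
- Y: BR = T, leader payoff 6.
- Z: BR = B, leader payoff 0.
Maximizing over 4, 1, 6, 0, Player II chooses Y. Subgame-perfect outcome: (T, Y) with payoffs (8, 6).

6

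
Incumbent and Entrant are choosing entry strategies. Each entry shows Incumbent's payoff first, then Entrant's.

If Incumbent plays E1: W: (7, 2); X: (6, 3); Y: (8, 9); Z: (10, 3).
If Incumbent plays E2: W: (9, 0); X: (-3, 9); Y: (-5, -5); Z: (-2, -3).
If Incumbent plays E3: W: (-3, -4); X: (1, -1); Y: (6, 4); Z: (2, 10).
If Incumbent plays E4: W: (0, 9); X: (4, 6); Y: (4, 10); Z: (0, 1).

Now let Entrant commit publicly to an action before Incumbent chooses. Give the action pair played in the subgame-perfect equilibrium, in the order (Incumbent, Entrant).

Work backward from Incumbent's decision.
- W → Incumbent plays E2 (best of 7, 9, -3, 0); Entrant gets 0.
- X → Incumbent plays E1 (best of 6, -3, 1, 4); Entrant gets 3.
- Y → Incumbent plays E1 (best of 8, -5, 6, 4); Entrant gets 9.
- Z → Incumbent plays E1 (best of 10, -2, 2, 0); Entrant gets 3.
Among 0, 3, 9, 3, the best is 9 at Y. Subgame-perfect outcome: (E1, Y) with payoffs (8, 9).

(E1, Y)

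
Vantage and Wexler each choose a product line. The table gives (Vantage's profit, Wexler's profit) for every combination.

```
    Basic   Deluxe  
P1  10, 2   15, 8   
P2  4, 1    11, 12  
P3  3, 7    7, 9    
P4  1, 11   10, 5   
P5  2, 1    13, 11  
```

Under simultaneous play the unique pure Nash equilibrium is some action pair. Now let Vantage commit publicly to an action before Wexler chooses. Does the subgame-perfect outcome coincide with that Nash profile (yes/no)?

Wexler best-responds to each possible Vantage move:
- P1 → Wexler plays Deluxe (best of 2, 8); Vantage gets 15.
- P2 → Wexler plays Deluxe (best of 1, 12); Vantage gets 11.
- P3 → Wexler plays Deluxe (best of 7, 9); Vantage gets 7.
- P4 → Wexler plays Basic (best of 11, 5); Vantage gets 1.
- P5 → Wexler plays Deluxe (best of 1, 11); Vantage gets 13.
Maximizing over 15, 11, 7, 1, 13, Vantage chooses P1. Subgame-perfect outcome: (P1, Deluxe) with payoffs (15, 8).
Under simultaneous play:
Vantage's best replies: Basic→P1; Deluxe→P1.
Wexler's best replies: P1→Deluxe; P2→Deluxe; P3→Deluxe; P4→Basic; P5→Deluxe.
Only (P1, Deluxe) has each player best-responding; Nash payoffs (15, 8).
Sequential outcome (P1, Deluxe) coincides with the Nash profile (P1, Deluxe).

yes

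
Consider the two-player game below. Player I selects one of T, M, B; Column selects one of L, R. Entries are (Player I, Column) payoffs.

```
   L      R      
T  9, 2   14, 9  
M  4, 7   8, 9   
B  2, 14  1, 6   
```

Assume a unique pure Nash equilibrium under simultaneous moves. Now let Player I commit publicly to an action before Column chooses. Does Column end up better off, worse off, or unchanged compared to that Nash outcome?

Column best-responds to each possible Player I move:
- T → Column plays R (best of 2, 9); Player I gets 14.
- M → Column plays R (best of 7, 9); Player I gets 8.
- B → Column plays L (best of 14, 6); Player I gets 2.
Maximizing over 14, 8, 2, Player I chooses T. Subgame-perfect outcome: (T, R) with payoffs (14, 9).
Now find the simultaneous Nash equilibrium.
Player I's best replies: L→T; R→T.
Column's best replies: T→R; M→R; B→L.
The unique mutual best reply is (T, R), giving (14, 9).
Column earns 9 sequentially versus 9 at the Nash outcome: unchanged.

unchanged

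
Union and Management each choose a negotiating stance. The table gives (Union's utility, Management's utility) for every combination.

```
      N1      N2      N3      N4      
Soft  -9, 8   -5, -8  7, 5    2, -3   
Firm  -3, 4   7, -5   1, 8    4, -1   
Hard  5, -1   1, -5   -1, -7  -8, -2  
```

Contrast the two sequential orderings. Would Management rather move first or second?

first

If Union leads: Management's best replies are Soft→N1, Firm→N3, Hard→N1; Union's induced payoffs -9, 1, 5; outcome (Hard, N1), payoffs (5, -1).
If Management leads: Union's best replies are N1→Hard, N2→Firm, N3→Soft, N4→Firm; Management's induced payoffs -1, -5, 5, -1; outcome (Soft, N3), payoffs (7, 5).
Management gets 5 moving first and -1 moving second, so Management prefers to move first.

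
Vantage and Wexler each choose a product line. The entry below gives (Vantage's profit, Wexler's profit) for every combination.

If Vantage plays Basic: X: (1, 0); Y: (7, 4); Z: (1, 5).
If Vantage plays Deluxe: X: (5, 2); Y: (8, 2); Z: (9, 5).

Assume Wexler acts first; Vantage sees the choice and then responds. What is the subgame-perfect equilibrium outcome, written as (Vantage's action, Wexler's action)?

Vantage best-responds to each possible Wexler move:
- X: Vantage compares 1, 5 and picks Deluxe; Wexler would get 2.
- Y: Vantage compares 7, 8 and picks Deluxe; Wexler would get 2.
- Z: Vantage compares 1, 9 and picks Deluxe; Wexler would get 5.
Maximizing over 2, 2, 5, Wexler chooses Z. Subgame-perfect outcome: (Deluxe, Z) with payoffs (9, 5).

(Deluxe, Z)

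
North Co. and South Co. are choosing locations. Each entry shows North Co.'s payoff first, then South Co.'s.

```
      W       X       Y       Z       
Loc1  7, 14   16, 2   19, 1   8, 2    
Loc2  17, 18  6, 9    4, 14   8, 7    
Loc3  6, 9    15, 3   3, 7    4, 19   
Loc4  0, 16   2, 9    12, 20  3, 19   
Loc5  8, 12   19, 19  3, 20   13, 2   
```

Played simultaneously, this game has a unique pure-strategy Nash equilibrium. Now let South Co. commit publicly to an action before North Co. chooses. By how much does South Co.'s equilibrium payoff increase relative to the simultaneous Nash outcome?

North Co. best-responds to each possible South Co. move:
- W: BR = Loc2, leader payoff 18.
- X: BR = Loc5, leader payoff 19.
- Y: BR = Loc1, leader payoff 1.
- Z: BR = Loc5, leader payoff 2.
South Co.'s induced payoffs are 18, 19, 1, 2, so South Co. commits to X. Subgame-perfect outcome: (Loc5, X) with payoffs (19, 19).
Now find the simultaneous Nash equilibrium.
North Co.'s best replies: W→Loc2; X→Loc5; Y→Loc1; Z→Loc5.
South Co.'s best replies: Loc1→W; Loc2→W; Loc3→Z; Loc4→Y; Loc5→Y.
The unique mutual best reply is (Loc2, W), giving (17, 18).
South Co.'s commitment gain: 19 − 18 = 1.

1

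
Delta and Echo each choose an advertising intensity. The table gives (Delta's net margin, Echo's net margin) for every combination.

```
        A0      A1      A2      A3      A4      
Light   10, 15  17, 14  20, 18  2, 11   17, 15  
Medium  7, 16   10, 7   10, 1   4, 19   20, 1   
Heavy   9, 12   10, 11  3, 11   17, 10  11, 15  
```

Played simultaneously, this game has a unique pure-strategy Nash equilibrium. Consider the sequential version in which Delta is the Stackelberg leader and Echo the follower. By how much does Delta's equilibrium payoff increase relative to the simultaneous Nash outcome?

Backward induction with Delta moving first.
- Light → Echo plays A2 (best of 15, 14, 18, 11, 15); Delta gets 20.
- Medium → Echo plays A3 (best of 16, 7, 1, 19, 1); Delta gets 4.
- Heavy → Echo plays A4 (best of 12, 11, 11, 10, 15); Delta gets 11.
Among 20, 4, 11, the best is 20 at Light. Subgame-perfect outcome: (Light, A2) with payoffs (20, 18).
For the simultaneous game, intersect best replies.
Delta's best replies: A0→Light; A1→Light; A2→Light; A3→Heavy; A4→Medium.
Echo's best replies: Light→A2; Medium→A3; Heavy→A4.
Only (Light, A2) has each player best-responding; Nash payoffs (20, 18).
Delta's commitment gain: 20 − 20 = 0.

0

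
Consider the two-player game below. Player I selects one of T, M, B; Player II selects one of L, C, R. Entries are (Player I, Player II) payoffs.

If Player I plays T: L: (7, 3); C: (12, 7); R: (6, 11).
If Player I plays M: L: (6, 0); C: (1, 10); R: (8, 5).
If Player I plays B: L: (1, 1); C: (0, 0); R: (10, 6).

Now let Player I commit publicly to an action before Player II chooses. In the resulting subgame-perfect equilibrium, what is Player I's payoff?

10

Solve by backward induction (Player I leads).
- T: Player II compares 3, 7, 11 and picks R; Player I would get 6.
- M: Player II compares 0, 10, 5 and picks C; Player I would get 1.
- B: Player II compares 1, 0, 6 and picks R; Player I would get 10.
Player I's induced payoffs are 6, 1, 10, so Player I commits to B. Subgame-perfect outcome: (B, R) with payoffs (10, 6).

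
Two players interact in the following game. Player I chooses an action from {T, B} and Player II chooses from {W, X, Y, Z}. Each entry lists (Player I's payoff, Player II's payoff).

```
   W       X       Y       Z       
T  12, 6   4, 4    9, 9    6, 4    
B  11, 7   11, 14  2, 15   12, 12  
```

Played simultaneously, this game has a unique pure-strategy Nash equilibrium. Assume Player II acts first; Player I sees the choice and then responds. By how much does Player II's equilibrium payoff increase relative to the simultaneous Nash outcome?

Work backward from Player I's decision.
- W → Player I plays T (best of 12, 11); Player II gets 6.
- X → Player I plays B (best of 4, 11); Player II gets 14.
- Y → Player I plays T (best of 9, 2); Player II gets 9.
- Z → Player I plays B (best of 6, 12); Player II gets 12.
Player II's induced payoffs are 6, 14, 9, 12, so Player II commits to X. Subgame-perfect outcome: (B, X) with payoffs (11, 14).
Under simultaneous play:
Player I's best replies: W→T; X→B; Y→T; Z→B.
Player II's best replies: T→Y; B→Y.
The unique mutual best reply is (T, Y), giving (9, 9).
Player II's commitment gain: 14 − 9 = 5.

5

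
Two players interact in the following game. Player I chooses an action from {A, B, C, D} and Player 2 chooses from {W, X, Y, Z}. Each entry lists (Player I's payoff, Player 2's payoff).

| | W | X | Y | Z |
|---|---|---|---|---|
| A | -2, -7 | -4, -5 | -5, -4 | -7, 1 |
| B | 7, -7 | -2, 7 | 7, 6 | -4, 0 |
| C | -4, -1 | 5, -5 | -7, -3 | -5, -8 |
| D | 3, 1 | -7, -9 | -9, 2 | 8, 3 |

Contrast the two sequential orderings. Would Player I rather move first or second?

first

If Player I leads: Player 2's best replies are A→Z, B→X, C→W, D→Z; Player I's induced payoffs -7, -2, -4, 8; outcome (D, Z), payoffs (8, 3).
If Player 2 leads: Player I's best replies are W→B, X→C, Y→B, Z→D; Player 2's induced payoffs -7, -5, 6, 3; outcome (B, Y), payoffs (7, 6).
Player I gets 8 moving first and 7 moving second, so Player I prefers to move first.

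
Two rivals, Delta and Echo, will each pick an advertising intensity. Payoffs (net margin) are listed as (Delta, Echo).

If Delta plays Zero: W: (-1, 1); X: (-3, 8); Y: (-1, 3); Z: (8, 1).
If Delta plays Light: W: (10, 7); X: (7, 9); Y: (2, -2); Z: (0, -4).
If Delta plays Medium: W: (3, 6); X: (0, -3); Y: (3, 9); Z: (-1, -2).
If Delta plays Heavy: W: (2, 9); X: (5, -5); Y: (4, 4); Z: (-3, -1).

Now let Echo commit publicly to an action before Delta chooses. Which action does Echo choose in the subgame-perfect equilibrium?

Delta best-responds to each possible Echo move:
- W: BR = Light, leader payoff 7.
- X: BR = Light, leader payoff 9.
- Y: BR = Heavy, leader payoff 4.
- Z: BR = Zero, leader payoff 1.
Maximizing over 7, 9, 4, 1, Echo chooses X. Subgame-perfect outcome: (Light, X) with payoffs (7, 9).

X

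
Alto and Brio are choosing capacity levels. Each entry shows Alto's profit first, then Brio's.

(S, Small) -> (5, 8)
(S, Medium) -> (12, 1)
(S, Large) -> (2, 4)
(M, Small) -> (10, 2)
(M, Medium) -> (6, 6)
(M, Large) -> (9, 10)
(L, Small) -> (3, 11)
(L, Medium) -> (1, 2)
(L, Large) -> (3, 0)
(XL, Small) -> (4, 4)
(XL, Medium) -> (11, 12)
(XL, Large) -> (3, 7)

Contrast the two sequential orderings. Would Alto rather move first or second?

If Alto leads: Brio's best replies are S→Small, M→Large, L→Small, XL→Medium; Alto's induced payoffs 5, 9, 3, 11; outcome (XL, Medium), payoffs (11, 12).
If Brio leads: Alto's best replies are Small→M, Medium→S, Large→M; Brio's induced payoffs 2, 1, 10; outcome (M, Large), payoffs (9, 10).
Alto gets 11 moving first and 9 moving second, so Alto prefers to move first.

first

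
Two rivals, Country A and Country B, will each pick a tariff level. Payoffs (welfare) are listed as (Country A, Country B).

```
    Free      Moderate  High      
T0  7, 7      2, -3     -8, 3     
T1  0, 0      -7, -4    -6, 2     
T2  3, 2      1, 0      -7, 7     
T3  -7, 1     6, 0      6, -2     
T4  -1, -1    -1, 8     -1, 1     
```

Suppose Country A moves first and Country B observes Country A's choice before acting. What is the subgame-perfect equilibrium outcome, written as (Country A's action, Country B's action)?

Work backward from Country B's decision.
- T0: BR = Free, leader payoff 7.
- T1: BR = High, leader payoff -6.
- T2: BR = High, leader payoff -7.
- T3: BR = Free, leader payoff -7.
- T4: BR = Moderate, leader payoff -1.
Maximizing over 7, -6, -7, -7, -1, Country A chooses T0. Subgame-perfect outcome: (T0, Free) with payoffs (7, 7).

(T0, Free)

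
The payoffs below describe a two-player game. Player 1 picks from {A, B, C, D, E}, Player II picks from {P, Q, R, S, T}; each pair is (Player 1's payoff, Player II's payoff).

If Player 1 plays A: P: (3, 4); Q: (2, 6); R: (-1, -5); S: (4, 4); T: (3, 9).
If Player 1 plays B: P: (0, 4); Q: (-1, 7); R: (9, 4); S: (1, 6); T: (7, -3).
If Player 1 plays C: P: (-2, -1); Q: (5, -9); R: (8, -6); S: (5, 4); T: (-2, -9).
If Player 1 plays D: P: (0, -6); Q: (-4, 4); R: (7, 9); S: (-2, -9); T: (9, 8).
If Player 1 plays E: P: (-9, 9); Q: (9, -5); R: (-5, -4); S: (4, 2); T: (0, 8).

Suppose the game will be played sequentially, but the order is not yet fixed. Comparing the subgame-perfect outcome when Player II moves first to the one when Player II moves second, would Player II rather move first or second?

second

If Player 1 leads: Player II's best replies are A→T, B→Q, C→S, D→R, E→P; Player 1's induced payoffs 3, -1, 5, 7, -9; outcome (D, R), payoffs (7, 9).
If Player II leads: Player 1's best replies are P→A, Q→E, R→B, S→C, T→D; Player II's induced payoffs 4, -5, 4, 4, 8; outcome (D, T), payoffs (9, 8).
Player II gets 8 moving first and 9 moving second, so Player II prefers to move second.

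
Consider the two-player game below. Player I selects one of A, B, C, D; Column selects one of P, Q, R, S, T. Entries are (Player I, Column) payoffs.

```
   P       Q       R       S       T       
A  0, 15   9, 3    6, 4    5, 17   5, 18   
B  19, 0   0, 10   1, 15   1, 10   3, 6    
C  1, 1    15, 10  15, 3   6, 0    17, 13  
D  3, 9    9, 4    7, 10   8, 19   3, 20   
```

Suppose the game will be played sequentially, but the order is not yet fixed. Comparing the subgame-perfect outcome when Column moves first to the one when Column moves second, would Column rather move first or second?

first

If Player I leads: Column's best replies are A→T, B→R, C→T, D→T; Player I's induced payoffs 5, 1, 17, 3; outcome (C, T), payoffs (17, 13).
If Column leads: Player I's best replies are P→B, Q→C, R→C, S→D, T→C; Column's induced payoffs 0, 10, 3, 19, 13; outcome (D, S), payoffs (8, 19).
Column gets 19 moving first and 13 moving second, so Column prefers to move first.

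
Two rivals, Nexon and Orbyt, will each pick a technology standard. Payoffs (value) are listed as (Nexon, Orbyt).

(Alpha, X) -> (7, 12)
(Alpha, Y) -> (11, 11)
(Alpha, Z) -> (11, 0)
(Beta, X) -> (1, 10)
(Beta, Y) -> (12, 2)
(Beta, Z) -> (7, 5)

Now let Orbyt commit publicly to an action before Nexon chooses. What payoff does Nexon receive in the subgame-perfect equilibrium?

Solve by backward induction (Orbyt leads).
- X: BR = Alpha, leader payoff 12.
- Y: BR = Beta, leader payoff 2.
- Z: BR = Alpha, leader payoff 0.
Maximizing over 12, 2, 0, Orbyt chooses X. Subgame-perfect outcome: (Alpha, X) with payoffs (7, 12).

7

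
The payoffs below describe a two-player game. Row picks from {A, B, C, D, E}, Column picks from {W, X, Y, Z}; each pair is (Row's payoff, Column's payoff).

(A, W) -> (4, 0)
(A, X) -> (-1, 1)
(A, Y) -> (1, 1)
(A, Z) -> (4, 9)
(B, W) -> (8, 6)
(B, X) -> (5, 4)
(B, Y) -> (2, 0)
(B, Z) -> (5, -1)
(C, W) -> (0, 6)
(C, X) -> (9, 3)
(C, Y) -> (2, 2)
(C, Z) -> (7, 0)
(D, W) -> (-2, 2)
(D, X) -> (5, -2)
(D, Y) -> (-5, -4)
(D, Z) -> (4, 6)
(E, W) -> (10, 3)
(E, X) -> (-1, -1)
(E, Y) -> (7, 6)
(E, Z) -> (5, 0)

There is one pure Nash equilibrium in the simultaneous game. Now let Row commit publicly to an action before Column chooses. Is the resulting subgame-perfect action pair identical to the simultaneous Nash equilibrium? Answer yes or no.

no

Column best-responds to each possible Row move:
- A: Column compares 0, 1, 1, 9 and picks Z; Row would get 4.
- B: Column compares 6, 4, 0, -1 and picks W; Row would get 8.
- C: Column compares 6, 3, 2, 0 and picks W; Row would get 0.
- D: Column compares 2, -2, -4, 6 and picks Z; Row would get 4.
- E: Column compares 3, -1, 6, 0 and picks Y; Row would get 7.
Row's induced payoffs are 4, 8, 0, 4, 7, so Row commits to B. Subgame-perfect outcome: (B, W) with payoffs (8, 6).
For the simultaneous game, intersect best replies.
Row's best replies: W→E; X→C; Y→E; Z→C.
Column's best replies: A→Z; B→W; C→W; D→Z; E→Y.
Only (E, Y) has each player best-responding; Nash payoffs (7, 6).
Sequential outcome (B, W) differs from the Nash profile (E, Y).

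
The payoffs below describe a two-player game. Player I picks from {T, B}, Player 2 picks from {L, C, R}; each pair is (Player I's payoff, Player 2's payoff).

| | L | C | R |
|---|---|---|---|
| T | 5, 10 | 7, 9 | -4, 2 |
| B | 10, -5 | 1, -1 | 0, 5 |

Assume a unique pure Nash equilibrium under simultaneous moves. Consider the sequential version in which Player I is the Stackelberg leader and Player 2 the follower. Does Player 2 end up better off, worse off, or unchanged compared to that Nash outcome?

better off

Work backward from Player 2's decision.
- T: Player 2 compares 10, 9, 2 and picks L; Player I would get 5.
- B: Player 2 compares -5, -1, 5 and picks R; Player I would get 0.
Player I's induced payoffs are 5, 0, so Player I commits to T. Subgame-perfect outcome: (T, L) with payoffs (5, 10).
Now find the simultaneous Nash equilibrium.
Player I's best replies: L→B; C→T; R→B.
Player 2's best replies: T→L; B→R.
Only (B, R) has each player best-responding; Nash payoffs (0, 5).
Player 2 earns 10 sequentially versus 5 at the Nash outcome: better off.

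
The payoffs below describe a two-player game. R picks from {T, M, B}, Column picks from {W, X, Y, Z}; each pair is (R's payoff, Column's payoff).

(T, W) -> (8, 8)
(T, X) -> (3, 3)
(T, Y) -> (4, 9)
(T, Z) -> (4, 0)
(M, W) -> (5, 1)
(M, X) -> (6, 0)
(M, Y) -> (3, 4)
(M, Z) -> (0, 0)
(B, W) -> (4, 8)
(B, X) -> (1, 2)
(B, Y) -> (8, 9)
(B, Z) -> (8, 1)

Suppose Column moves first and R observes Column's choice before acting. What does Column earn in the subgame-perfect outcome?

9

Solve by backward induction (Column leads).
- W: R compares 8, 5, 4 and picks T; Column would get 8.
- X: R compares 3, 6, 1 and picks M; Column would get 0.
- Y: R compares 4, 3, 8 and picks B; Column would get 9.
- Z: R compares 4, 0, 8 and picks B; Column would get 1.
Among 8, 0, 9, 1, the best is 9 at Y. Subgame-perfect outcome: (B, Y) with payoffs (8, 9).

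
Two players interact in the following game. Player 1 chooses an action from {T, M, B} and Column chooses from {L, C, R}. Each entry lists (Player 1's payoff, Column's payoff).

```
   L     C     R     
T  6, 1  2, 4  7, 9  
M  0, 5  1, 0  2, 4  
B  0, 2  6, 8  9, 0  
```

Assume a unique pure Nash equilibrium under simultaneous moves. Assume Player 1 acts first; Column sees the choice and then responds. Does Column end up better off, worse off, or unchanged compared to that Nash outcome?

better off

Work backward from Column's decision.
- T → Column plays R (best of 1, 4, 9); Player 1 gets 7.
- M → Column plays L (best of 5, 0, 4); Player 1 gets 0.
- B → Column plays C (best of 2, 8, 0); Player 1 gets 6.
Player 1's induced payoffs are 7, 0, 6, so Player 1 commits to T. Subgame-perfect outcome: (T, R) with payoffs (7, 9).
For the simultaneous game, intersect best replies.
Player 1's best replies: L→T; C→B; R→B.
Column's best replies: T→R; M→L; B→C.
The unique mutual best reply is (B, C), giving (6, 8).
Column earns 9 sequentially versus 8 at the Nash outcome: better off.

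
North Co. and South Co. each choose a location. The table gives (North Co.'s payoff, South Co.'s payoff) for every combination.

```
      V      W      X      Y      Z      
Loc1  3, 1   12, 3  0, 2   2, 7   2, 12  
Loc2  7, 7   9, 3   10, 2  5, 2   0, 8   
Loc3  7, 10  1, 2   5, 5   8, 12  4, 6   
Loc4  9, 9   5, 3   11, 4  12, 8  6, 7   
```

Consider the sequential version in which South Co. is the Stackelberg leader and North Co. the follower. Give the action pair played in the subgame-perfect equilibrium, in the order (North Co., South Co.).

Backward induction with South Co. moving first.
- V → North Co. plays Loc4 (best of 3, 7, 7, 9); South Co. gets 9.
- W → North Co. plays Loc1 (best of 12, 9, 1, 5); South Co. gets 3.
- X → North Co. plays Loc4 (best of 0, 10, 5, 11); South Co. gets 4.
- Y → North Co. plays Loc4 (best of 2, 5, 8, 12); South Co. gets 8.
- Z → North Co. plays Loc4 (best of 2, 0, 4, 6); South Co. gets 7.
South Co.'s induced payoffs are 9, 3, 4, 8, 7, so South Co. commits to V. Subgame-perfect outcome: (Loc4, V) with payoffs (9, 9).

(Loc4, V)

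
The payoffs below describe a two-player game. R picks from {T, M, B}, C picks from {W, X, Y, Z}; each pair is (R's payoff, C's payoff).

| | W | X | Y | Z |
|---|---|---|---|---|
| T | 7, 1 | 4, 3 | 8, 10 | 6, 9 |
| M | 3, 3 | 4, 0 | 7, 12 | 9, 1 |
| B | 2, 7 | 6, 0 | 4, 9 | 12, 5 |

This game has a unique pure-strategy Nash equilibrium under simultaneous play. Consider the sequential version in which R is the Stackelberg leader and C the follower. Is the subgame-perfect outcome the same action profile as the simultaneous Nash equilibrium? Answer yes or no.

C best-responds to each possible R move:
- T → C plays Y (best of 1, 3, 10, 9); R gets 8.
- M → C plays Y (best of 3, 0, 12, 1); R gets 7.
- B → C plays Y (best of 7, 0, 9, 5); R gets 4.
R's induced payoffs are 8, 7, 4, so R commits to T. Subgame-perfect outcome: (T, Y) with payoffs (8, 10).
Under simultaneous play:
R's best replies: W→T; X→B; Y→T; Z→B.
C's best replies: T→Y; M→Y; B→Y.
Only (T, Y) has each player best-responding; Nash payoffs (8, 10).
Sequential outcome (T, Y) coincides with the Nash profile (T, Y).

yes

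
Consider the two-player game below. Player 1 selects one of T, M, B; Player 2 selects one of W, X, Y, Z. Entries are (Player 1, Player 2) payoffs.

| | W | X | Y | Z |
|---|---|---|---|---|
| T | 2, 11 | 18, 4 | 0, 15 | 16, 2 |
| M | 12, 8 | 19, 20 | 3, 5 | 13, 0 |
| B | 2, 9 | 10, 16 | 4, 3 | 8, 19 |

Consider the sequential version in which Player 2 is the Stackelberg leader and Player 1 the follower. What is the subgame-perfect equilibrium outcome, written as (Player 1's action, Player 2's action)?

(M, X)

Work backward from Player 1's decision.
- W: BR = M, leader payoff 8.
- X: BR = M, leader payoff 20.
- Y: BR = B, leader payoff 3.
- Z: BR = T, leader payoff 2.
Player 2's induced payoffs are 8, 20, 3, 2, so Player 2 commits to X. Subgame-perfect outcome: (M, X) with payoffs (19, 20).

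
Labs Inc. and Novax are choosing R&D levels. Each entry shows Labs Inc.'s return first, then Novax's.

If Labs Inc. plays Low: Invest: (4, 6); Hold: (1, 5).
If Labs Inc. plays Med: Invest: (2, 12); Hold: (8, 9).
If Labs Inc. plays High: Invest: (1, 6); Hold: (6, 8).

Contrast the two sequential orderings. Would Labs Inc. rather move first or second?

If Labs Inc. leads: Novax's best replies are Low→Invest, Med→Invest, High→Hold; Labs Inc.'s induced payoffs 4, 2, 6; outcome (High, Hold), payoffs (6, 8).
If Novax leads: Labs Inc.'s best replies are Invest→Low, Hold→Med; Novax's induced payoffs 6, 9; outcome (Med, Hold), payoffs (8, 9).
Labs Inc. gets 6 moving first and 8 moving second, so Labs Inc. prefers to move second.

second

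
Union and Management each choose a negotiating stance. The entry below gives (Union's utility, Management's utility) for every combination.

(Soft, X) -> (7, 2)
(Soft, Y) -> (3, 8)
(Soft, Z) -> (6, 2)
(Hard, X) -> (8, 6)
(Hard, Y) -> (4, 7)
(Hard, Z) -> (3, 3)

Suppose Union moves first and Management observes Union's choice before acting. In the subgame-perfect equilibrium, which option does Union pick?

Management best-responds to each possible Union move:
- Soft → Management plays Y (best of 2, 8, 2); Union gets 3.
- Hard → Management plays Y (best of 6, 7, 3); Union gets 4.
Among 3, 4, the best is 4 at Hard. Subgame-perfect outcome: (Hard, Y) with payoffs (4, 7).

Hard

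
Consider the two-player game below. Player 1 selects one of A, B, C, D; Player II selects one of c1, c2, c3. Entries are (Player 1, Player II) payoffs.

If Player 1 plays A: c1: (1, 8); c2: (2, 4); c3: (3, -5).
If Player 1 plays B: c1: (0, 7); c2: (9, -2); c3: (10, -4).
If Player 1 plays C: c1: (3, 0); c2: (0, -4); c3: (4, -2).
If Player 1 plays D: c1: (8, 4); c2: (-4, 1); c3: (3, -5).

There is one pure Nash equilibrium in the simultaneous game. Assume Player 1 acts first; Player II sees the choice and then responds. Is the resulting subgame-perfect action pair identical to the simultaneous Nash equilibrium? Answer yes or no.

Player II best-responds to each possible Player 1 move:
- A: Player II compares 8, 4, -5 and picks c1; Player 1 would get 1.
- B: Player II compares 7, -2, -4 and picks c1; Player 1 would get 0.
- C: Player II compares 0, -4, -2 and picks c1; Player 1 would get 3.
- D: Player II compares 4, 1, -5 and picks c1; Player 1 would get 8.
Among 1, 0, 3, 8, the best is 8 at D. Subgame-perfect outcome: (D, c1) with payoffs (8, 4).
Under simultaneous play:
Player 1's best replies: c1→D; c2→B; c3→B.
Player II's best replies: A→c1; B→c1; C→c1; D→c1.
The unique mutual best reply is (D, c1), giving (8, 4).
Sequential outcome (D, c1) coincides with the Nash profile (D, c1).

yes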